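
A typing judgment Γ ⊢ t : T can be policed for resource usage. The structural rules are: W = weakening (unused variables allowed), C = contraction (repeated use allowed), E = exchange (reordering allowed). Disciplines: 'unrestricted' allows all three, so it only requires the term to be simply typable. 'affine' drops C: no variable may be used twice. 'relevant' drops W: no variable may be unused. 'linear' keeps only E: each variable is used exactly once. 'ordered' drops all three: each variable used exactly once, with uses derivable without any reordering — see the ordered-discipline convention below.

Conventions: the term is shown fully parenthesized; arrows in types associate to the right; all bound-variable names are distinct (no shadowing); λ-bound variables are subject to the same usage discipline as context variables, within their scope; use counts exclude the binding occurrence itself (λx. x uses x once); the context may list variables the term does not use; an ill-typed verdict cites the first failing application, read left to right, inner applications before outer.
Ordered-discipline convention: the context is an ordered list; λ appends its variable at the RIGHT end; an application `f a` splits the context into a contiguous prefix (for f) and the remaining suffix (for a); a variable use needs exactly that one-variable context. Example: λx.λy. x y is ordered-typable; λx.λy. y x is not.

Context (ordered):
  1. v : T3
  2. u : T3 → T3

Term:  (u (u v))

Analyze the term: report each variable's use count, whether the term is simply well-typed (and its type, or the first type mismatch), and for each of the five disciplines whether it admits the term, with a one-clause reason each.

use counts: v ×1, u ×2
order of uses: u, u, v
typing: well-typed — term : T3
ordered ✗ (uses contraction: u ×2)
linear ✗ (uses contraction: u ×2)
affine ✗ (uses contraction: u ×2)
relevant ✓ (v, u: all used, weakening unneeded)
unrestricted ✓ (type-checks (T3) and nothing is barred)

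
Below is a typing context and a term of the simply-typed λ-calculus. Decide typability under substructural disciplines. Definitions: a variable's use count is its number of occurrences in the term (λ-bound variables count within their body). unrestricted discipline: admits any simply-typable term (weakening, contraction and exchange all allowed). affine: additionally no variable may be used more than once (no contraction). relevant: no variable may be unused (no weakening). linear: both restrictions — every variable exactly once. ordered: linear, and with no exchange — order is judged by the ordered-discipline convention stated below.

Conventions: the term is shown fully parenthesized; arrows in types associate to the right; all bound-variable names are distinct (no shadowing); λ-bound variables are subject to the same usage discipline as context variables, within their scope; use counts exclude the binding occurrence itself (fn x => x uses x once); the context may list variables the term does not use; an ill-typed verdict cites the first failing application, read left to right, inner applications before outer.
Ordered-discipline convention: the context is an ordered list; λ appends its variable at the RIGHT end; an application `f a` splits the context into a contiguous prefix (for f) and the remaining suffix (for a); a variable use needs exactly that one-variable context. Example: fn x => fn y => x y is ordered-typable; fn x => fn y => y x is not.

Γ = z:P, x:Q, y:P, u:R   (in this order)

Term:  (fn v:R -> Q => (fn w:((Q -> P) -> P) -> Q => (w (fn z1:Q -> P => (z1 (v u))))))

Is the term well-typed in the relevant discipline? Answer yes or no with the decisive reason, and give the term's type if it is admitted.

no — z, x, y left unused
usage: z ×0; x ×0; y ×0; u ×1; v (λ-bound) ×1; w (λ-bound) ×1; z1 (λ-bound) ×1
uses in reading order: w, z1, v, u
typing: well-typed at (R -> Q) -> (((Q -> P) -> P) -> Q) -> Q
across the five disciplines: ordered ✗, linear ✗, affine ✓, relevant ✗, unrestricted ✓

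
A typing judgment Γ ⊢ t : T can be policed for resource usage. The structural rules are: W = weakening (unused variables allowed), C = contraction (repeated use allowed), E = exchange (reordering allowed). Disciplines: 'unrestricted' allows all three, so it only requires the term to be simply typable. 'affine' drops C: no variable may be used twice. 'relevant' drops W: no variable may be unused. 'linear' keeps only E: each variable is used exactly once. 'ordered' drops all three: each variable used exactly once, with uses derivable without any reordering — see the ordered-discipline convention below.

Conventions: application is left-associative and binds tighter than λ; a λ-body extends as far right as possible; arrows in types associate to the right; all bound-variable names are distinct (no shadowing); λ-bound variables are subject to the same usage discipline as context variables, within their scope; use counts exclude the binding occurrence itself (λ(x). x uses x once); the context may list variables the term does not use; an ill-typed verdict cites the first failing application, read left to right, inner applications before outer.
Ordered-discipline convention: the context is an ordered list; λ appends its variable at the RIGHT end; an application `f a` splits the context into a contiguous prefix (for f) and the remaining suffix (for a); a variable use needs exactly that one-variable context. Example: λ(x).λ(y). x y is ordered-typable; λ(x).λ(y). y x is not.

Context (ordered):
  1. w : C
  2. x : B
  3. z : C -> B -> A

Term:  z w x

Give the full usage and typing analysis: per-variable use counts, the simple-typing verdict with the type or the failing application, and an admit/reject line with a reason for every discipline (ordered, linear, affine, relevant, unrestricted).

variable uses: w: 1×, x: 1×, z: 1×
order of uses: z, w, x
typing: well-typed — term : A
ordered: ✗ — needs exchange: uses follow z, w, x
linear: ✓ — exactly-once usage across w, x, z
affine: ✓ — at most one use each (w, x, z)
relevant: ✓ — at least one use each (w, x, z)
unrestricted: ✓ — type-checks (A) and nothing is barred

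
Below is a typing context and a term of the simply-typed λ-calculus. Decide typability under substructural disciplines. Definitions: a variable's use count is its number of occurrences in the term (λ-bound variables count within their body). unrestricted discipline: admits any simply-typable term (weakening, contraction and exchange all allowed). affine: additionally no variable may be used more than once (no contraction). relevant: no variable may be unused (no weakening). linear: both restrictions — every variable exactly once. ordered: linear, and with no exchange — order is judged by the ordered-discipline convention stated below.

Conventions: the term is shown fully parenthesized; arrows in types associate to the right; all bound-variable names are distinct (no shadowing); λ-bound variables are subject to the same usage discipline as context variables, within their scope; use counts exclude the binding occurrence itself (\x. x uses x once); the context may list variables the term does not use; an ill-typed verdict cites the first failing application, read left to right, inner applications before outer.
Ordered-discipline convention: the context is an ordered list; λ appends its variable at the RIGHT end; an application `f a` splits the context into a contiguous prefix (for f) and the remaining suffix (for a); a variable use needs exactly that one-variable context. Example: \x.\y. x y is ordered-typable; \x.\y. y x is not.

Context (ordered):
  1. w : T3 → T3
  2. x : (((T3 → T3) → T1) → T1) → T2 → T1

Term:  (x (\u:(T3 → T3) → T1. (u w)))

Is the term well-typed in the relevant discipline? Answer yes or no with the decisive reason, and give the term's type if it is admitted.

yes — none of w, x, u goes unused; term : T2 → T1
variable uses: w=1, x=1, u [bound]=1
uses in reading order: x, u, w
typing: well-typed — term : T2 → T1
all disciplines: ordered ✗ · linear ✓ · affine ✓ · relevant ✓ · unrestricted ✓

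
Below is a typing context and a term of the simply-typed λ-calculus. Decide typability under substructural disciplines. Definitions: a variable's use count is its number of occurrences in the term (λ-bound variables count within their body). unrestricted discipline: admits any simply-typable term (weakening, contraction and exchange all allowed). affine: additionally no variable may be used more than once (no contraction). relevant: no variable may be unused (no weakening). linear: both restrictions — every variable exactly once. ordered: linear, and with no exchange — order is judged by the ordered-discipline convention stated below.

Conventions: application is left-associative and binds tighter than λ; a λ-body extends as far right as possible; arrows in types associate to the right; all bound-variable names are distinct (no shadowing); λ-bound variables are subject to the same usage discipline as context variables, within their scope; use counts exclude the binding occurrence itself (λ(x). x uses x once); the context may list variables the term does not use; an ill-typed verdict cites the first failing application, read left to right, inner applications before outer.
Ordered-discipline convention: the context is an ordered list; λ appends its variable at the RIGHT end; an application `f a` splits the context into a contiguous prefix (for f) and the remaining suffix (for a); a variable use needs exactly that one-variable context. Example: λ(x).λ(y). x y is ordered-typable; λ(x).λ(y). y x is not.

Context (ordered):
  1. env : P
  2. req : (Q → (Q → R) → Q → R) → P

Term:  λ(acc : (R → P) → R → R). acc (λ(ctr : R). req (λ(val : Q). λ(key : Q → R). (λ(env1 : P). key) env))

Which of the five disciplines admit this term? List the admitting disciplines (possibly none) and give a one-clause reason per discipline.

accepted by: affine, unrestricted
counts: env: 1×, req: 1×, acc [bound]: 1×, ctr [bound]: 0×, val [bound]: 0×, key [bound]: 1×, env1 [bound]: 0×
uses in reading order: acc, req, key, env
typing: well-typed — term : ((R → P) → R → R) → R → R
ordered: ✗ — ctr, val, env1 never used (weakening)
linear: ✗ — ctr, val, env1 never used (weakening)
affine: ✓ — env, req, acc, ctr, val, key, env1: no repeats, contraction unneeded
relevant: ✗ — ctr, val, env1 never used (weakening)
unrestricted: ✓ — well-typed at ((R → P) → R → R) → R → R; no restrictions here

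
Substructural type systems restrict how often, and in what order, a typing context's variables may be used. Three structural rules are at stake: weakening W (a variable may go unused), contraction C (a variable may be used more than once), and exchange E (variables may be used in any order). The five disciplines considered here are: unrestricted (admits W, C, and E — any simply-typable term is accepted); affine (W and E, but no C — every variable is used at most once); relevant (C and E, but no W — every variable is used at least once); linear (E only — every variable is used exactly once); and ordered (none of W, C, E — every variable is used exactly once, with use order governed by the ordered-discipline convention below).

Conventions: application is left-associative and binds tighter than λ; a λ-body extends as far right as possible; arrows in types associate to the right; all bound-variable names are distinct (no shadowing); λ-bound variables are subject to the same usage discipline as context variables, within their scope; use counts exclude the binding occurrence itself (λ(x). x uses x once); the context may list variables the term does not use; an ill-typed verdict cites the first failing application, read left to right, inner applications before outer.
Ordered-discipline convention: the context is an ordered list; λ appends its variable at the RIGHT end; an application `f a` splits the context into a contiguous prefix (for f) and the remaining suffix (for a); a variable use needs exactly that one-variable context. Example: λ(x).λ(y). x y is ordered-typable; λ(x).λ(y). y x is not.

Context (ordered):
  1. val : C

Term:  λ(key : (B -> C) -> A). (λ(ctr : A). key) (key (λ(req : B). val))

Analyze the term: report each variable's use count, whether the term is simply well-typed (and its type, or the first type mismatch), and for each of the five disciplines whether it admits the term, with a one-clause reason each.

variable uses: val ×1, key (λ-bound) ×2, ctr (λ-bound) ×0, req (λ-bound) ×0
uses in reading order: key, key, val
typing: ✓ — ((B -> C) -> A) -> (B -> C) -> A
ordered: ✗ — uses contraction: key ×2; ctr, req never used (weakening)
linear: ✗ — uses contraction: key ×2; ctr, req never used (weakening)
affine: ✗ — uses contraction: key ×2
relevant: ✗ — ctr, req never used (weakening)
unrestricted: ✓ — type-checks (((B -> C) -> A) -> (B -> C) -> A) and nothing is barred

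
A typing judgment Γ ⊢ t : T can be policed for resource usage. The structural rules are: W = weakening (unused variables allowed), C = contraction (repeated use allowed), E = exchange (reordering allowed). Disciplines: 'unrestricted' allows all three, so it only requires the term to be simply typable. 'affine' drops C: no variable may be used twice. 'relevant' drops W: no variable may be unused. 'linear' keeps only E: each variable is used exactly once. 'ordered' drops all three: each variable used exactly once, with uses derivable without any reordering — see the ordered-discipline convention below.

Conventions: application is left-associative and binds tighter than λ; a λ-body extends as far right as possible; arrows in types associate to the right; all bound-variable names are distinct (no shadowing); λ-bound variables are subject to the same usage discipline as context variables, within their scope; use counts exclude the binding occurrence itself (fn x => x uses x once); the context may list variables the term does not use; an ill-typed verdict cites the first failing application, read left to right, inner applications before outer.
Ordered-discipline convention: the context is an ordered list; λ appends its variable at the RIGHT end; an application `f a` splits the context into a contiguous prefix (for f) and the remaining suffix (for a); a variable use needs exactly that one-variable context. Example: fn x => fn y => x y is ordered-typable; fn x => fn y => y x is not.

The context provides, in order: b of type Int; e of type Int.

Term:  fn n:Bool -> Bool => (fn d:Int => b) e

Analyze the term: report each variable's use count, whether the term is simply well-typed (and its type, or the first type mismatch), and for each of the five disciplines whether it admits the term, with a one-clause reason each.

counts: b=1, e=1, n [bound]=0, d [bound]=0
use order (left to right): b, e
typing: well-typed at (Bool -> Bool) -> Int
ordered: ✗ — unused: n, d — weakening required
linear: ✗ — unused: n, d — weakening required
affine: ✓ — at most one use each (b, e, n, d)
relevant: ✗ — unused: n, d — weakening required
unrestricted: ✓ — simply typable at (Bool -> Bool) -> Int; W, C, E all held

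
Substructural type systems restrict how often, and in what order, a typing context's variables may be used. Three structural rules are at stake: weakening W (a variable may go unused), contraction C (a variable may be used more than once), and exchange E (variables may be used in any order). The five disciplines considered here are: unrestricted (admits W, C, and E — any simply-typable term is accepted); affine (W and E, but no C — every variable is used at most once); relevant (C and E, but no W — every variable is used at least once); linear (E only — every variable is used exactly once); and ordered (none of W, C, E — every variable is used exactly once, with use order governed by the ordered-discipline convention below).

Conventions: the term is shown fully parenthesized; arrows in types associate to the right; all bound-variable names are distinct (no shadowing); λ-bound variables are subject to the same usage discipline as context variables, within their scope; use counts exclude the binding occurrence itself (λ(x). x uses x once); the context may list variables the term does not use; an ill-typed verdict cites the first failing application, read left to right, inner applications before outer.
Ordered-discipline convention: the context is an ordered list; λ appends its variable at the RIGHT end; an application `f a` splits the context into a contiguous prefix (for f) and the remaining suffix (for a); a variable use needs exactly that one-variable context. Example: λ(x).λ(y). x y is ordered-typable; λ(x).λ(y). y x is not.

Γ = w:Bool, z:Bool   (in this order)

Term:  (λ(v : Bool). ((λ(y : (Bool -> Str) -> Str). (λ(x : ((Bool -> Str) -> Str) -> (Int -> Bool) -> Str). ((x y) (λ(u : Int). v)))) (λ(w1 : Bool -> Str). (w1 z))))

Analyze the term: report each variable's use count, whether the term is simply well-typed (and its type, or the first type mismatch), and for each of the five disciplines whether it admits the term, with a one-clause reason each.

variable uses: w=0; z=1; v (bound)=1; y (bound)=1; x (bound)=1; u (bound)=0; w1 (bound)=1
order of uses: x, y, v, w1, z
typing: well-typed at Bool -> (((Bool -> Str) -> Str) -> (Int -> Bool) -> Str) -> Str
ordered ✗ (unused: w, u — weakening required)
linear ✗ (unused: w, u — weakening required)
affine ✓ (w, z, v, y, x, u, w1: no repeats, contraction unneeded)
relevant ✗ (unused: w, u — weakening required)
unrestricted ✓ (typability at Bool -> (((Bool -> Str) -> Str) -> (Int -> Bool) -> Str) -> Str is all that's needed)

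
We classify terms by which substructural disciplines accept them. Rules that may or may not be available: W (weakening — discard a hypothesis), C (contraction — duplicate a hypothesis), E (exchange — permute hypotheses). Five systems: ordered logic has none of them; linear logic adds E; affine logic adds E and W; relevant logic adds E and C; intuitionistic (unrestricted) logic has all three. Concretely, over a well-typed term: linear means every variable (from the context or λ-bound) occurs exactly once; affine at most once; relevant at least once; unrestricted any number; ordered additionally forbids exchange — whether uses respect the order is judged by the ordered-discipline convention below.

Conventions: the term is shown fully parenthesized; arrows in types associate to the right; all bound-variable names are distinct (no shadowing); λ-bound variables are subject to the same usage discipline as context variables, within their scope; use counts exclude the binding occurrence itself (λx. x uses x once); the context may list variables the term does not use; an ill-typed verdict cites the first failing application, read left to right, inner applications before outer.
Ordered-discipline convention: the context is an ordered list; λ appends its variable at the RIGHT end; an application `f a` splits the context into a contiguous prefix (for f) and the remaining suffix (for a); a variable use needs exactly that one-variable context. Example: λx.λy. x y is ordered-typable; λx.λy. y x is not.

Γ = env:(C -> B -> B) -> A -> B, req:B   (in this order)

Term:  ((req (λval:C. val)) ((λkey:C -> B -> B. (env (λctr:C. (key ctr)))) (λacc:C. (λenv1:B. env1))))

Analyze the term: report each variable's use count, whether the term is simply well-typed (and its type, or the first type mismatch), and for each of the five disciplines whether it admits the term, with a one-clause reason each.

variable uses: env: 1×; req: 1×; val (bound): 1×; key (bound): 1×; ctr (bound): 1×; acc (bound): 0×; env1 (bound): 1×
use order (left to right): req, val, env, key, ctr, env1
typing: ill-typed: can't apply a value of type B
ordered ✗ (not simply typable)
linear ✗ (fails simple typing)
affine ✗ (a type mismatch blocks all five)
relevant ✗ (the type mismatch rejects it)
unrestricted ✗ (not simply typable)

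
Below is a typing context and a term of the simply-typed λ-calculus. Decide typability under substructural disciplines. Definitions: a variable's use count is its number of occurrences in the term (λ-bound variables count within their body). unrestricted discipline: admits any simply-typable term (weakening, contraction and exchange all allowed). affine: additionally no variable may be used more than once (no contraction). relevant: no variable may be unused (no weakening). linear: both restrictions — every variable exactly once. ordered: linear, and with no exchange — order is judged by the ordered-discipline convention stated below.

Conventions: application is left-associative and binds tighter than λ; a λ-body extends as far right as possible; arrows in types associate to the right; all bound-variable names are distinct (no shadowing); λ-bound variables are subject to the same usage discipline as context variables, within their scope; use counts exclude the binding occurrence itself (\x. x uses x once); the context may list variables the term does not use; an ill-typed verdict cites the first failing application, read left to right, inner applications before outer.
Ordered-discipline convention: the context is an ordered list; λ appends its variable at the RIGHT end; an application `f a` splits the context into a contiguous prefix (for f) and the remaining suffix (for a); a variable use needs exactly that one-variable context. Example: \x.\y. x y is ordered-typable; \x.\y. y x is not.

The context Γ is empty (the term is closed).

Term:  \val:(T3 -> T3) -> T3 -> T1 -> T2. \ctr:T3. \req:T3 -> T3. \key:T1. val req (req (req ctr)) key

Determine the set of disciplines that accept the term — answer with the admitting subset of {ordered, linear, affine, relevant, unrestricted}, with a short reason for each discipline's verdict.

admitted in: relevant, unrestricted
counts: val [bound]=1, ctr [bound]=1, req [bound]=3, key [bound]=1
uses in reading order: val, req, req, req, ctr, key
typing: the term checks, with type ((T3 -> T3) -> T3 -> T1 -> T2) -> T3 -> (T3 -> T3) -> T1 -> T2
ordered ✗ (uses contraction: req ×3)
linear ✗ (uses contraction: req ×3)
affine ✗ (uses contraction: req ×3)
relevant ✓ (none of val, ctr, req, key goes unused)
unrestricted ✓ (type-checks (((T3 -> T3) -> T3 -> T1 -> T2) -> T3 -> (T3 -> T3) -> T1 -> T2) and nothing is barred)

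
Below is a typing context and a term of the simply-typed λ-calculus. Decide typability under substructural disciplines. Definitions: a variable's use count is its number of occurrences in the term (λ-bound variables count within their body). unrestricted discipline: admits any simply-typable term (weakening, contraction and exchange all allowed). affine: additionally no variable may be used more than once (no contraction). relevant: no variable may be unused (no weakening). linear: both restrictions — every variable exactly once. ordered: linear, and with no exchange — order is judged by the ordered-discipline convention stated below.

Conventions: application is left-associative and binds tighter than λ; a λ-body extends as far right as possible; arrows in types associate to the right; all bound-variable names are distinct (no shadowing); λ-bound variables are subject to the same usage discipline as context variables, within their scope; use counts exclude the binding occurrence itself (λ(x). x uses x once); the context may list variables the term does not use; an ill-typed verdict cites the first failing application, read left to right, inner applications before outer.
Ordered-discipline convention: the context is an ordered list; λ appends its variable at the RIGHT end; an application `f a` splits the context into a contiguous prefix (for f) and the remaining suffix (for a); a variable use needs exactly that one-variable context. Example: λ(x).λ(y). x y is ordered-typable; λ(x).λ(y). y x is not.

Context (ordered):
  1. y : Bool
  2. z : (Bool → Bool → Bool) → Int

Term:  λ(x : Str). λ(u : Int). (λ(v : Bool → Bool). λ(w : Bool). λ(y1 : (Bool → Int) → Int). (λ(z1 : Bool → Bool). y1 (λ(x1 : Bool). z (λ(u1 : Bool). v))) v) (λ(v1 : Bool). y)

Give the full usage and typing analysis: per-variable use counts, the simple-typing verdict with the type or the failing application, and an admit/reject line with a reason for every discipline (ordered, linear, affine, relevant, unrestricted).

counts: y: 1; z: 1; x [bound]: 0; u [bound]: 0; v [bound]: 2; w [bound]: 0; y1 [bound]: 1; z1 [bound]: 0; x1 [bound]: 0; u1 [bound]: 0; v1 [bound]: 0
use order (left to right): y1, z, v, v, y
typing: well-typed at Str → Int → Bool → ((Bool → Int) → Int) → Int
ordered: ✗, uses contraction: v ×2; x, u, w, z1, x1, u1, v1 never used (weakening)
linear: ✗, uses contraction: v ×2; x, u, w, z1, x1, u1, v1 never used (weakening)
affine: ✗, uses contraction: v ×2
relevant: ✗, x, u, w, z1, x1, u1, v1 never used (weakening)
unrestricted: ✓, simply typable at Str → Int → Bool → ((Bool → Int) → Int) → Int; W, C, E all held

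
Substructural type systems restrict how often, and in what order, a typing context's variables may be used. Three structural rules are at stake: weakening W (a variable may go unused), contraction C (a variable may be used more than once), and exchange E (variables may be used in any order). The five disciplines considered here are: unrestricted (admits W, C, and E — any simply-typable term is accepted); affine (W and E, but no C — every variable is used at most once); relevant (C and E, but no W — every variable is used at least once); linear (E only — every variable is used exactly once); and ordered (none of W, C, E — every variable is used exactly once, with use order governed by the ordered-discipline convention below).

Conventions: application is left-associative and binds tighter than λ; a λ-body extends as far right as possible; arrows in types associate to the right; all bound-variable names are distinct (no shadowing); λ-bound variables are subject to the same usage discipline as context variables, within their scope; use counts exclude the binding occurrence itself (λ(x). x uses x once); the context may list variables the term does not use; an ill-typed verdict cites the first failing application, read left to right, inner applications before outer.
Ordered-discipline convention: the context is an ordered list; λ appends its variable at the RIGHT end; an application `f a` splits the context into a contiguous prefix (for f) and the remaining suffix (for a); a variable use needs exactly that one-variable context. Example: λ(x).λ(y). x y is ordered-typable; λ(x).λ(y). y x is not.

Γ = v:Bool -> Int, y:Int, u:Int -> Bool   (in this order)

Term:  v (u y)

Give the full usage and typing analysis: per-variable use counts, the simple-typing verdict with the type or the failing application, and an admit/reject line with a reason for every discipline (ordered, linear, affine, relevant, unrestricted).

use counts: v ×1; y ×1; u ×1
use order (left to right): v, u, y
typing: well-typed at Int
ordered: ✗ — no contiguous prefix/suffix split fits v, u, y
linear: ✓ — exactly-once usage across v, y, u
affine: ✓ — none of v, y, u used more than once
relevant: ✓ — v, y, u: all used, weakening unneeded
unrestricted: ✓ — simply typable at Int; W, C, E all held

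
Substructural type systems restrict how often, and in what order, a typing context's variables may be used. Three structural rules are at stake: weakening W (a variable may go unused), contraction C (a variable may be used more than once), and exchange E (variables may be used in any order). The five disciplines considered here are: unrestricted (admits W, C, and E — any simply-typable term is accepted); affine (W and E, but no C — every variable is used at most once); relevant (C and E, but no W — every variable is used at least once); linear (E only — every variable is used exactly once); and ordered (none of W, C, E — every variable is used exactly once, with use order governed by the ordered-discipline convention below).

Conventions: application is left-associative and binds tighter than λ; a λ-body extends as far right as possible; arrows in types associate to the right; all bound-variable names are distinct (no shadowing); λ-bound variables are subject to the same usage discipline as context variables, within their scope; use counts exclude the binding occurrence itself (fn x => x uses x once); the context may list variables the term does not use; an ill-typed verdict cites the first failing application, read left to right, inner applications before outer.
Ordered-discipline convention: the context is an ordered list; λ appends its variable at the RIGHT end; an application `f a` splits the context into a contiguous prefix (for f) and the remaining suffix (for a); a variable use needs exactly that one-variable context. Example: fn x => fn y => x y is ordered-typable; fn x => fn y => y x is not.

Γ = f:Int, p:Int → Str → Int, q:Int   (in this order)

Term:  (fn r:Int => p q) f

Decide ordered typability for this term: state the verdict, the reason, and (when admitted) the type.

no — r left unused
use counts: f: 1, p: 1, q: 1, r (bound): 0
uses in reading order: p, q, f
typing: ✓ — Str → Int
across the five disciplines: ordered ✗, linear ✗, affine ✓, relevant ✗, unrestricted ✓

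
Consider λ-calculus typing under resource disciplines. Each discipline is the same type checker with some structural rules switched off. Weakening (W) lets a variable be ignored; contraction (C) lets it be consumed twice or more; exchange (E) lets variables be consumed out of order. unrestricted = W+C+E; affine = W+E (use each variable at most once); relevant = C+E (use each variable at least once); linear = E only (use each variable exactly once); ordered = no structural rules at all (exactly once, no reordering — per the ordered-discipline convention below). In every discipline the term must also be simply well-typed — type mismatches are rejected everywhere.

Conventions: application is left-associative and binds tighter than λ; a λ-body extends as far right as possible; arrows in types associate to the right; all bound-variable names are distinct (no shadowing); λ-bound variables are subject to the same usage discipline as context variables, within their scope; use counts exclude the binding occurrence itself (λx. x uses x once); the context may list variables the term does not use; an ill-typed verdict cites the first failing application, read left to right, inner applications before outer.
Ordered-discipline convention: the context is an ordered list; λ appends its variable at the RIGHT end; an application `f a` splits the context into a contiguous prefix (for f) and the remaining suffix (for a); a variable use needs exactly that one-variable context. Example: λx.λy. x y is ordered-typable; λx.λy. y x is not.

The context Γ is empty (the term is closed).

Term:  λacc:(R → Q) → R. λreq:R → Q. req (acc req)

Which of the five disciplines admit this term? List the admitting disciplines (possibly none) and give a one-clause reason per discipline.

admitting disciplines: relevant, unrestricted
counts: acc [bound] ×1, req [bound] ×2
order of uses: req, acc, req
typing: well-typed at ((R → Q) → R) → (R → Q) → Q
ordered ✗ (req ×2 used more than once (contraction))
linear ✗ (req ×2 used more than once (contraction))
affine ✗ (req ×2 used more than once (contraction))
relevant ✓ (every one of acc, req appears)
unrestricted ✓ (type-checks (((R → Q) → R) → (R → Q) → Q) and nothing is barred)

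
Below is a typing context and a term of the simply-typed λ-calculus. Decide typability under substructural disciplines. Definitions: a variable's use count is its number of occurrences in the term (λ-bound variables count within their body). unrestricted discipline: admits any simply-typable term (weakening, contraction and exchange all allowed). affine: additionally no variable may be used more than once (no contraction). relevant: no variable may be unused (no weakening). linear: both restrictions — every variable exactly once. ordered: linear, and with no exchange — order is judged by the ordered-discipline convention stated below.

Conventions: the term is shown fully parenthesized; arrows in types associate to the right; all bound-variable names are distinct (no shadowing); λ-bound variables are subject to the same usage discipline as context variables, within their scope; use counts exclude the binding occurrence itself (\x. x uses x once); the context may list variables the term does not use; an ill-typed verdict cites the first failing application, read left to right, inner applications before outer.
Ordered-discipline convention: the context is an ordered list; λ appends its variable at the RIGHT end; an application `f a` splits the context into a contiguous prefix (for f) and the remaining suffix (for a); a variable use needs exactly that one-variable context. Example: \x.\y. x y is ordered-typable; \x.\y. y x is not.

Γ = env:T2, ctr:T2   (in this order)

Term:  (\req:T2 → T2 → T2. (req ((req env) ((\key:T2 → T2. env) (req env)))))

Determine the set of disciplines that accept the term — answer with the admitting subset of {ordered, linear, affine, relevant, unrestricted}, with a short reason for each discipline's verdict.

admitting disciplines: unrestricted
use counts: env: 3×; ctr: 0×; req (bound): 3×; key (bound): 0×
order of uses: req, req, env, env, req, env
typing: well-typed at (T2 → T2 → T2) → T2 → T2
ordered: ✗, repeated use of env ×3, req ×3; needs weakening: ctr, key unused
linear: ✗, repeated use of env ×3, req ×3; needs weakening: ctr, key unused
affine: ✗, repeated use of env ×3, req ×3
relevant: ✗, needs weakening: ctr, key unused
unrestricted: ✓, typability at (T2 → T2 → T2) → T2 → T2 is all that's needed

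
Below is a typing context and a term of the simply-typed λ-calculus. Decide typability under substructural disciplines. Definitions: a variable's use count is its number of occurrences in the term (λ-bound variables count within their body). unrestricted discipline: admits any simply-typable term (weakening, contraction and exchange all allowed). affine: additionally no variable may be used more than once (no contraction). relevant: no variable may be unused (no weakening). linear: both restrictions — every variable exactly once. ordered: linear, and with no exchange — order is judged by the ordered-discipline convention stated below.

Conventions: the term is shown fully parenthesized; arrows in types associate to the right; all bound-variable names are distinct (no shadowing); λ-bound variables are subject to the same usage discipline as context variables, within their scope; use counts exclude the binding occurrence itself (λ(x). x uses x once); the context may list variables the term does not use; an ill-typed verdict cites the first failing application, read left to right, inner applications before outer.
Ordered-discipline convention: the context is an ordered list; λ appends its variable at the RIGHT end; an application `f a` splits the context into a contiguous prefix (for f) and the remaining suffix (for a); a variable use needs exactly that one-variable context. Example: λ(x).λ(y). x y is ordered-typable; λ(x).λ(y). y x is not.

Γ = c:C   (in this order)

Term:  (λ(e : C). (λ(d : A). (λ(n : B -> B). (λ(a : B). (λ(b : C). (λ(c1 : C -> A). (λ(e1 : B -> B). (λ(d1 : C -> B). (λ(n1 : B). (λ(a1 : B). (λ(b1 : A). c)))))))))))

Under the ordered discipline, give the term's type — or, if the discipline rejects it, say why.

not well-typed under ordered — e, d, n, a, b, c1, e1, d1, n1, a1, b1 never used (weakening)
counts: c ×1, e (λ-bound) ×0, d (λ-bound) ×0, n (λ-bound) ×0, a (λ-bound) ×0, b (λ-bound) ×0, c1 (λ-bound) ×0, e1 (λ-bound) ×0, d1 (λ-bound) ×0, n1 (λ-bound) ×0, a1 (λ-bound) ×0, b1 (λ-bound) ×0
order of uses: c
typing: the term checks, with type C -> A -> (B -> B) -> B -> C -> (C -> A) -> (B -> B) -> (C -> B) -> B -> B -> A -> C
summary: ordered ✗, linear ✗, affine ✓, relevant ✗, unrestricted ✓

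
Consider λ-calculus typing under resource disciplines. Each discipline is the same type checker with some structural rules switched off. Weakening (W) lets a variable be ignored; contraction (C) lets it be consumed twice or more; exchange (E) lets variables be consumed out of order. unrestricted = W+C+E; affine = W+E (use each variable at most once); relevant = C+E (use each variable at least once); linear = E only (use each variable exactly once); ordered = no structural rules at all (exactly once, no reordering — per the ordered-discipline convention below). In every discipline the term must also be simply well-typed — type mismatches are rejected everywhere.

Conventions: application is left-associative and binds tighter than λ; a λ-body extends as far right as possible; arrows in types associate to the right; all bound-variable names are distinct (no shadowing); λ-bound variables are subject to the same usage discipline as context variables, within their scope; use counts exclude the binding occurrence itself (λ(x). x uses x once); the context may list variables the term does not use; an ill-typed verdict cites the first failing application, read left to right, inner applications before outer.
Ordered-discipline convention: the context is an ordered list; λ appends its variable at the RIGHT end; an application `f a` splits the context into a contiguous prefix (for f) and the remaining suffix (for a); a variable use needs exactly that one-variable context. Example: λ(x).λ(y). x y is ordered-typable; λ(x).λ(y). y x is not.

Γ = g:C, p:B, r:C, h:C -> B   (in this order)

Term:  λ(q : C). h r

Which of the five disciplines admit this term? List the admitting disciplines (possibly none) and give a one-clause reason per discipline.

accepted by: affine, unrestricted
counts: g: 0; p: 0; r: 1; h: 1; q (bound): 0
use order (left to right): h, r
typing: well-typed at C -> B
ordered: ✗, needs weakening: g, p, q unused
linear: ✗, needs weakening: g, p, q unused
affine: ✓, none of g, p, r, h, q used more than once
relevant: ✗, needs weakening: g, p, q unused
unrestricted: ✓, well-typed at C -> B; no restrictions here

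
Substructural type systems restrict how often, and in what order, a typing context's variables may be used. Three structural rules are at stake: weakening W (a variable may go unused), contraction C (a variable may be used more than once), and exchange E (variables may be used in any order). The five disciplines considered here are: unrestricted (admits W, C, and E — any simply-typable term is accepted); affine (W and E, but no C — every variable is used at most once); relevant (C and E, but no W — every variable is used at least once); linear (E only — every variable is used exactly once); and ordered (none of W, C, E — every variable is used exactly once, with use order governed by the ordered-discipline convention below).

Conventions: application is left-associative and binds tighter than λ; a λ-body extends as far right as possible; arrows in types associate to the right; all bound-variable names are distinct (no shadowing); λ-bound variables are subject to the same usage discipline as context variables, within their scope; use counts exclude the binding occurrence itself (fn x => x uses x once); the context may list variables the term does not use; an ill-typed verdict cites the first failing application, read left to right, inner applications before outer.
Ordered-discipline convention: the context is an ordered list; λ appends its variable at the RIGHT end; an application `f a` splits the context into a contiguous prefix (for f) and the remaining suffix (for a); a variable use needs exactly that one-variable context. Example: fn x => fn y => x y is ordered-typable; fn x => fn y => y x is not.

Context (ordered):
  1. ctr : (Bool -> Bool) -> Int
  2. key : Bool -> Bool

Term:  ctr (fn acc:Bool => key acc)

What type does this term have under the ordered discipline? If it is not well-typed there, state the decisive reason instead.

term : Int
usage: ctr: 1, key: 1, acc (λ-bound): 1
left-to-right use order: ctr, key, acc
typing: well-typed — term : Int
summary: ordered ✓ · linear ✓ · affine ✓ · relevant ✓ · unrestricted ✓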